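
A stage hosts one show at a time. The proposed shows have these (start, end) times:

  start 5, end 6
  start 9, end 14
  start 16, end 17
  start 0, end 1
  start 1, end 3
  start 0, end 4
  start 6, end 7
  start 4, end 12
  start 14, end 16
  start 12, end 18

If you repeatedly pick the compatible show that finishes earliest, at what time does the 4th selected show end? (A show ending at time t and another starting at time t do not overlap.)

7

By end time: (0,1), (1,3), (0,4), (5,6), (6,7), (4,12), (9,14), (14,16), (16,17), (12,18).
Pick (0,1); next start ≥ 1 → (1,3); next start ≥ 3 → (5,6); next start ≥ 6 → (6,7); next start ≥ 7 → (9,14); next start ≥ 14 → (14,16); next start ≥ 16 → (16,17).
Selected: (0,1) (1,3) (5,6) (6,7) (9,14) (14,16) (16,17)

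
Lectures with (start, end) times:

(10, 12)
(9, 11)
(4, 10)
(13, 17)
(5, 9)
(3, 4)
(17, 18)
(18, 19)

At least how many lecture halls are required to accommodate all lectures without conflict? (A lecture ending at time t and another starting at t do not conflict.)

Count concurrent intervals with a sweep; the peak is the room count.
starts: [3, 4, 5, 9, 10, 13, 17, 18]
ends:   [4, 9, 10, 11, 12, 17, 18, 19]
s3→1 e4→0 s4→1 s5→2  — peak 2.

2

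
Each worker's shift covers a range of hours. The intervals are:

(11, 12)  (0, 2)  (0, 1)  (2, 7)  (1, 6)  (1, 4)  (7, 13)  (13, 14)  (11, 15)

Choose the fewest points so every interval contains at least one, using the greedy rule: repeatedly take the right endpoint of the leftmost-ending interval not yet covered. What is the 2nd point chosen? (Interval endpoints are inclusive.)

Sort by right endpoint; whenever an interval is uncovered, place a point at its right end.
By right end: [0,1]  [0,2]  [1,4]  [1,6]  [2,7]  [11,12]  [7,13]  [13,14]  [11,15]
[0,1] uncovered → point at 1; [2,7] uncovered → point at 7; [11,12] uncovered → point at 12; [13,14] uncovered → point at 14.
Points: 1, 7, 12, 14 (4 total).

7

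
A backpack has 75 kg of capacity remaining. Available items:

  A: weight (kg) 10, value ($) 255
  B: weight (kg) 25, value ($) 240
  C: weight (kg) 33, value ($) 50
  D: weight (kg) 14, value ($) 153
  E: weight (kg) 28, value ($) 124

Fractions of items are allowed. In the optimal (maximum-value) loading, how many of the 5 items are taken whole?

Sort by value per unit weight and fill in that order.
Order: A (255/10=25.50) > D (153/14=10.93) > B (240/25=9.60) > E (124/28=4.43) > C (50/33=1.52)
Fill: take A (10 @ 255) → take D (14 @ 153) → take B (25 @ 240) → take 26/28 of E → 115.14; 75/75 used.
3 item(s) taken whole; one partial (take 26/28 of E).

3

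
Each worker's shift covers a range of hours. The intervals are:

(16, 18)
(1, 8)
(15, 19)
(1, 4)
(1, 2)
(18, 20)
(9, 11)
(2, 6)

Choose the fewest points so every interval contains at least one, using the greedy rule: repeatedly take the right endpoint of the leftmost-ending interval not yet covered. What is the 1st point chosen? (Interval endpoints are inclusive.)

2

By right end: [1,2]  [1,4]  [2,6]  [1,8]  [9,11]  [16,18]  [15,19]  [18,20]
[1,2] uncovered → point at 2; [9,11] uncovered → point at 11; [16,18] uncovered → point at 18.
Points: 2, 11, 18 (3 total).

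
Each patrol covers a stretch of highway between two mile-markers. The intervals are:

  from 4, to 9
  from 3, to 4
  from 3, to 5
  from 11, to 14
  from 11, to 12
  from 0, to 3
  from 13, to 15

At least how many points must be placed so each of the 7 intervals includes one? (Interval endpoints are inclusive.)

Sort by right endpoint; whenever an interval is uncovered, place a point at its right end.
By right end: [0,3]  [3,4]  [3,5]  [4,9]  [11,12]  [11,14]  [13,15]
[0,3] uncovered → point at 3; [4,9] uncovered → point at 9; [11,12] uncovered → point at 12; [13,15] uncovered → point at 15.
Points: 3, 9, 12, 15 (4 total).

4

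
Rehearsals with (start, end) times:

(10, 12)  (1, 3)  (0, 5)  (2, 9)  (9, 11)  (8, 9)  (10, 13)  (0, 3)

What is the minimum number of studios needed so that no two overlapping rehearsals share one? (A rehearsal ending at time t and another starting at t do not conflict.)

Count concurrent intervals with a sweep; the peak is the room count.
starts: [0, 0, 1, 2, 8, 9, 10, 10]
ends:   [3, 3, 5, 9, 9, 11, 12, 13]
s0→1 s0→2 s1→3 s2→4  — peak 4.

4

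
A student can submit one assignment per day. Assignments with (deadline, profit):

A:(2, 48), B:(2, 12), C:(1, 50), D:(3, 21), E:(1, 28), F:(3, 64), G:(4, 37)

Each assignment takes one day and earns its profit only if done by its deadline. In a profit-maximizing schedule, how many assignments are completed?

4

Profit order: F=64 C=50 A=48 G=37 E=28 D=21 B=12
Assign: F→slot 3, C→slot 1, A→slot 2, G→slot 4, E skipped, D skipped, B skipped.
Slots: [1:C] [2:A] [3:F] [4:G]
4 of 7 scheduled.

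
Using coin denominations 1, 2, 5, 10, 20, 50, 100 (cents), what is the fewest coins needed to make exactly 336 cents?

Use the largest denomination that fits, subtract, and repeat.
336 = 3×100 + 1×20 + 1×10 + 1×5 + 1×1
Total coins = 3 + 1 + 1 + 1 + 1 = 7

7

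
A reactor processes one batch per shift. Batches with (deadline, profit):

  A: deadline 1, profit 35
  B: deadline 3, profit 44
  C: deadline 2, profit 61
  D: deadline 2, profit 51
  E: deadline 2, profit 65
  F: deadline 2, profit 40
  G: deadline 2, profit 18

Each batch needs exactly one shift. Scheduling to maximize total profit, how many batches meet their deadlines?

3

Take jobs in profit order; each goes to the latest open slot no later than its deadline.
By profit: E(d2,65), C(d2,61), D(d2,51), B(d3,44), F(d2,40), A(d1,35), G(d2,18)
E→slot 2; C→slot 1; D skipped; B→slot 3; F skipped; A skipped; G skipped.
3 of 7 scheduled.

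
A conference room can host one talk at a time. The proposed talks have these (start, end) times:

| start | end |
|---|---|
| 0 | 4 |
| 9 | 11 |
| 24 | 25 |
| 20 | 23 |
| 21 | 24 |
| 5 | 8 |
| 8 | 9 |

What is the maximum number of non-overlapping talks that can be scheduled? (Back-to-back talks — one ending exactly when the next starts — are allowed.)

By end time: (0,4), (5,8), (8,9), (9,11), (20,23), (21,24), (24,25).
Pick (0,4); next start ≥ 4 → (5,8); next start ≥ 8 → (8,9); next start ≥ 9 → (9,11); next start ≥ 11 → (20,23); next start ≥ 23 → (24,25).
Selected 6 talks.

6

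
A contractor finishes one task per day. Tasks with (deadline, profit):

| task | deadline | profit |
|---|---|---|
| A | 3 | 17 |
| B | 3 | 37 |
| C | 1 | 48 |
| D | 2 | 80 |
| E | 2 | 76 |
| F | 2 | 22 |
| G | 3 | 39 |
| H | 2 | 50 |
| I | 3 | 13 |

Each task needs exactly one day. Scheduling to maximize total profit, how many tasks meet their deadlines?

3

Take jobs in profit order; each goes to the latest open slot no later than its deadline.
Profit order: D=80 E=76 H=50 C=48 G=39 B=37 F=22 A=17 I=13
Assign: D→slot 2, E→slot 1, H skipped, C skipped, G→slot 3, B skipped, F skipped, A skipped, I skipped.
Slots: [1:E] [2:D] [3:G]
3 of 9 scheduled.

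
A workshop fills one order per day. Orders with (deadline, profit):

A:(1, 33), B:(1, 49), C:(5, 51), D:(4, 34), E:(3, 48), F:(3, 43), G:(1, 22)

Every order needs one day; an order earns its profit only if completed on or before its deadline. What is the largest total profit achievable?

By profit: C(d5,51), B(d1,49), E(d3,48), F(d3,43), D(d4,34), A(d1,33), G(d1,22)
C→slot 5; B→slot 1; E→slot 3; F→slot 2; D→slot 4; A skipped; G skipped.
Profit = 49 + 43 + 48 + 34 + 51 = 225

225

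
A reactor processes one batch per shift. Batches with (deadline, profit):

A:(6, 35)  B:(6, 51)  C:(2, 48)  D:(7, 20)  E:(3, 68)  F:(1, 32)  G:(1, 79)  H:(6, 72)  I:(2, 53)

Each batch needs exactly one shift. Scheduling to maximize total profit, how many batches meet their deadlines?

Take jobs in profit order; each goes to the latest open slot no later than its deadline.
Profit order: G=79 H=72 E=68 I=53 B=51 C=48 A=35 F=32 D=20
Assign: G→slot 1, H→slot 6, E→slot 3, I→slot 2, B→slot 5, C skipped, A→slot 4, F skipped, D→slot 7.
Slots: [1:G] [2:I] [3:E] [4:A] [5:B] [6:H] [7:D]
7 of 9 scheduled.

7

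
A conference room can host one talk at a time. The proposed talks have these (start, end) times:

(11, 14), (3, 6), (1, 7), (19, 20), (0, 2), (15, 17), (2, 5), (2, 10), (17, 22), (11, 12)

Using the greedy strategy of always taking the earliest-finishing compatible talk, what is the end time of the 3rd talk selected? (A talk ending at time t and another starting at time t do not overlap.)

12

Sorted by end: (0,2)  (2,5)  (3,6)  (1,7)  (2,10)  (11,12)  (11,14)  (15,17)  (19,20)  (17,22)
take (0,2); take (2,5); skip (2,10); take (11,12); skip (11,14); take (15,17); take (19,20).
Selected: (0,2) (2,5) (11,12) (15,17) (19,20)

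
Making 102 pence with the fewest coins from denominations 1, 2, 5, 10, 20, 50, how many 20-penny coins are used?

0

102 − 2×50→2 − 1×2→0
Count of 20: 0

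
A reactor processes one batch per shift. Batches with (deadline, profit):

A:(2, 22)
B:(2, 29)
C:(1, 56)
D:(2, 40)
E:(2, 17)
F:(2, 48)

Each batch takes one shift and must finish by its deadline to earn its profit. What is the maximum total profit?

Take jobs in profit order; each goes to the latest open slot no later than its deadline.
By profit: C(d1,56), F(d2,48), D(d2,40), B(d2,29), A(d2,22), E(d2,17)
C→slot 1; F→slot 2; D skipped; B skipped; A skipped; E skipped.
Profit = 56 + 48 = 104

104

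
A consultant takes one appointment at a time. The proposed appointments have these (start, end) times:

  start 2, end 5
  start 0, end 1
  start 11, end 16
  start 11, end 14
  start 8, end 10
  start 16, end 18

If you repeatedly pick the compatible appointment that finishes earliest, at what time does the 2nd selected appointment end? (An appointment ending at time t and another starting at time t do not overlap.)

Order by finish time; keep every interval that doesn't clash with the previous kept one.
By end time: (0,1), (2,5), (8,10), (11,14), (11,16), (16,18).
Pick (0,1); next start ≥ 1 → (2,5); next start ≥ 5 → (8,10); next start ≥ 10 → (11,14); next start ≥ 14 → (16,18).
Selected: (0,1) (2,5) (8,10) (11,14) (16,18)

5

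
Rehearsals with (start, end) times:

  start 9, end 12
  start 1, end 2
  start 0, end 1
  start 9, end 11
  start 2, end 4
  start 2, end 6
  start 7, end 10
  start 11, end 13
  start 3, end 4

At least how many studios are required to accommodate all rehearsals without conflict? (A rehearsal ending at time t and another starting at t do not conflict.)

3

Events (time:±→running): 0:+→1 1:-→0 1:+→1 2:-→0 2:+→1 2:+→2 3:+→3 … peak 3.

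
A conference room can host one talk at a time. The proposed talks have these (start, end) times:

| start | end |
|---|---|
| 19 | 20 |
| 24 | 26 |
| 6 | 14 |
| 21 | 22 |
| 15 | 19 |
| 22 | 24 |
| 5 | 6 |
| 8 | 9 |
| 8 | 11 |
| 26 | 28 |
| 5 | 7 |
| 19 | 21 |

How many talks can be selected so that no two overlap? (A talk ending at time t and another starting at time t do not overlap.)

8

Greedy by earliest finish: after sorting by end time, pick each interval compatible with the last pick.
Sorted by end: (5,6)  (5,7)  (8,9)  (8,11)  (6,14)  (15,19)  (19,20)  (19,21)  (21,22)  (22,24)  (24,26)  (26,28)
take (5,6); skip (5,7); take (8,9); skip (6,14); take (15,19); take (19,20); take (21,22); take (22,24); take (24,26); take (26,28).
Selected 8 talks.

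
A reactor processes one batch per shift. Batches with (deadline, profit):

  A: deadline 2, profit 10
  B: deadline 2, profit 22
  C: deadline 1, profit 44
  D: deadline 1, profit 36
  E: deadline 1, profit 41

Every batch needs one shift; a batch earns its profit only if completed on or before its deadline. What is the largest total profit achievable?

66

By profit: C(d1,44), E(d1,41), D(d1,36), B(d2,22), A(d2,10)
C→slot 1; E skipped; D skipped; B→slot 2; A skipped.
Profit = 44 + 22 = 66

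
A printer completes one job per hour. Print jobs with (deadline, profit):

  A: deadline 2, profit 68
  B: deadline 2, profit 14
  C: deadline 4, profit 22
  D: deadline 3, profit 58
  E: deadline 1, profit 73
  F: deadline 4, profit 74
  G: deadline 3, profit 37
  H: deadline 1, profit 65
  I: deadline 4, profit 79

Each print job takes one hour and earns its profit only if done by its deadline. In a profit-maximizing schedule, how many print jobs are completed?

Take jobs in profit order; each goes to the latest open slot no later than its deadline.
By profit: I(d4,79), F(d4,74), E(d1,73), A(d2,68), H(d1,65), D(d3,58), G(d3,37), C(d4,22), B(d2,14)
I→slot 4; F→slot 3; E→slot 1; A→slot 2; H skipped; D skipped; G skipped; C skipped; B skipped.
4 of 9 scheduled.

4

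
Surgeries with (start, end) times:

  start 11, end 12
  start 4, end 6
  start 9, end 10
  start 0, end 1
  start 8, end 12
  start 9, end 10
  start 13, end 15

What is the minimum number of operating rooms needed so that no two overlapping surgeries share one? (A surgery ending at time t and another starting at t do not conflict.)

Count concurrent intervals with a sweep; the peak is the room count.
starts: [0, 4, 8, 9, 9, 11, 13]
ends:   [1, 6, 10, 10, 12, 12, 15]
s0→1 e1→0 s4→1 e6→0 s8→1 s9→2 s9→3  — peak 3.

3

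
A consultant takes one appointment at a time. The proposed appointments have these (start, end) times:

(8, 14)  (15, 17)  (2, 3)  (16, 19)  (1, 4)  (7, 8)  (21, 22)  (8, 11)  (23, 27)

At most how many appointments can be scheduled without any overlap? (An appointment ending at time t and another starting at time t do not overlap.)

By end time: (2,3), (1,4), (7,8), (8,11), (8,14), (15,17), (16,19), (21,22), (23,27).
Pick (2,3); next start ≥ 3 → (7,8); next start ≥ 8 → (8,11); next start ≥ 11 → (15,17); next start ≥ 17 → (21,22); next start ≥ 22 → (23,27).
Selected 6 appointments.

6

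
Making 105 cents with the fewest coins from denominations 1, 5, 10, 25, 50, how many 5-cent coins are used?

105 − 2×50→5 − 1×5→0
Count of 5: 1

1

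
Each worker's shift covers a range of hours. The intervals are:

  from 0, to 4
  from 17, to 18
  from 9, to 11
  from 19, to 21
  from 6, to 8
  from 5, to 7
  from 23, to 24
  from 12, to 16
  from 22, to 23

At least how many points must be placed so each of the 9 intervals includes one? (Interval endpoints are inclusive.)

By right end: [0,4]  [5,7]  [6,8]  [9,11]  [12,16]  [17,18]  [19,21]  [22,23]  [23,24]
[0,4] uncovered → point at 4; [5,7] uncovered → point at 7; [9,11] uncovered → point at 11; [12,16] uncovered → point at 16; [17,18] uncovered → point at 18; [19,21] uncovered → point at 21; [22,23] uncovered → point at 23.
Points: 4, 7, 11, 16, 18, 21, 23 (7 total).

7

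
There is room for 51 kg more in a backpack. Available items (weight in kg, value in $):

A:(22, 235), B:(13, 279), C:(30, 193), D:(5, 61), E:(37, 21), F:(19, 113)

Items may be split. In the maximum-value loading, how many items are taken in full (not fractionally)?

3

Sort by value per unit weight and fill in that order.
Order: B (279/13=21.46) > D (61/5=12.20) > A (235/22=10.68) > C (193/30=6.43) > F (113/19=5.95) > E (21/37=0.57)
Fill: take B (13 @ 279) → take D (5 @ 61) → take A (22 @ 235) → take 11/30 of C → 70.77; 51/51 used.
3 item(s) taken whole; one partial (take 11/30 of C).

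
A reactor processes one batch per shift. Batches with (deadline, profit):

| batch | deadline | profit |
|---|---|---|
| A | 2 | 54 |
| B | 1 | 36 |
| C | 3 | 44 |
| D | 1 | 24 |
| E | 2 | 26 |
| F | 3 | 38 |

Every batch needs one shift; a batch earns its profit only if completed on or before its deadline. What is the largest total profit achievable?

Sort by profit descending; place each in the latest free slot ≤ its deadline.
Profit order: A=54 C=44 F=38 B=36 E=26 D=24
Assign: A→slot 2, C→slot 3, F→slot 1, B skipped, E skipped, D skipped.
Slots: [1:F] [2:A] [3:C]
Profit = 38 + 54 + 44 = 136

136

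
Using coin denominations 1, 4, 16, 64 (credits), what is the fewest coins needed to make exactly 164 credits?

Greedy: take as many of the largest coin as possible, then repeat with the remainder.
164 − 2×64→36 − 2×16→4 − 1×4→0
Total coins = 2 + 2 + 1 = 5

5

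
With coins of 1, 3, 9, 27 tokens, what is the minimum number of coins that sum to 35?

35 − 1×27→8 − 2×3→2 − 2×1→0
Total coins = 1 + 2 + 2 = 5

5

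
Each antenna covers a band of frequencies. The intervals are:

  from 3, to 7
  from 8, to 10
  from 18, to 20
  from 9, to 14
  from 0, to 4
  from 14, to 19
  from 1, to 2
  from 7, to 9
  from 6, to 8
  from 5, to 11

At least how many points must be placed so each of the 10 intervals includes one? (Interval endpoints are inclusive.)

Sorted: [1,2] [0,4] [3,7] [6,8] [7,9] [8,10] [5,11] [9,14] [14,19] [18,20]
{[1,2],[0,4]} hit by 2; {[3,7],[6,8],[7,9]} hit by 7; {[8,10],[5,11],[9,14]} hit by 10; {[14,19],[18,20]} hit by 19.
Points: 2, 7, 10, 19 (4 total).

4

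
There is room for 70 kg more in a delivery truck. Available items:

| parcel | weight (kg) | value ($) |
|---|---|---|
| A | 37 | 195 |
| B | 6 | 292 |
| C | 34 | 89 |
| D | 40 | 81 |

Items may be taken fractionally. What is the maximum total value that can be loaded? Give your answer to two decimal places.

557.68

Order: B (292/6=48.67) > A (195/37=5.27) > C (89/34=2.62) > D (81/40=2.02)
Fill: take B (6 @ 292) → take A (37 @ 195) → take 27/34 of C → 70.68; 70/70 used.
Total value = 557.68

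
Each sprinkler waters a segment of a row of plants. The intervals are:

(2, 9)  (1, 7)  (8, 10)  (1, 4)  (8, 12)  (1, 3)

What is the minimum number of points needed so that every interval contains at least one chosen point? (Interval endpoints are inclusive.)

Sorted: [1,3] [1,4] [1,7] [2,9] [8,10] [8,12]
{[1,3],[1,4],[1,7],[2,9]} hit by 3; {[8,10],[8,12]} hit by 10.
Points: 3, 10 (2 total).

2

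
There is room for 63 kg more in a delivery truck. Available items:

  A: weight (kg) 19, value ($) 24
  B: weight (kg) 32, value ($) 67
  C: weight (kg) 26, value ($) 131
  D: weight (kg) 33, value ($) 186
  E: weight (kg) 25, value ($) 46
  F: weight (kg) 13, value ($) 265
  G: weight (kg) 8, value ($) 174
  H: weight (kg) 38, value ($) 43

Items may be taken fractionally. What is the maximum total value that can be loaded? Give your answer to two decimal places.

Sort by value per unit weight and fill in that order.
Ratios (sorted): G 21.75, F 20.38, D 5.64, C 5.04, B 2.09, E 1.84, A 1.26, H 1.13
take G (8 @ 174); take F (13 @ 265); take D (33 @ 186); take 9/26 of C → 45.35. Capacity used 63/63.
Total value = 670.35

670.35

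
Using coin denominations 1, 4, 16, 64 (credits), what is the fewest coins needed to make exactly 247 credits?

10

247 = 3×64 + 3×16 + 1×4 + 3×1
Total coins = 3 + 3 + 1 + 3 = 10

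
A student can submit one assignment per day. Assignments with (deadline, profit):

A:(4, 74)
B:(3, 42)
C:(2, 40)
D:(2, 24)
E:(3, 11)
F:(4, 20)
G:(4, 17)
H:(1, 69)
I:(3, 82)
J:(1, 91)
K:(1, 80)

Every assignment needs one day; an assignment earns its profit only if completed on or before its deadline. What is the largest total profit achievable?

289

Sort by profit descending; place each in the latest free slot ≤ its deadline.
By profit: J(d1,91), I(d3,82), K(d1,80), A(d4,74), H(d1,69), B(d3,42), C(d2,40), D(d2,24), F(d4,20), G(d4,17), E(d3,11)
J→slot 1; I→slot 3; K skipped; A→slot 4; H skipped; B→slot 2; C skipped; D skipped; F skipped; G skipped; E skipped.
Profit = 91 + 42 + 82 + 74 = 289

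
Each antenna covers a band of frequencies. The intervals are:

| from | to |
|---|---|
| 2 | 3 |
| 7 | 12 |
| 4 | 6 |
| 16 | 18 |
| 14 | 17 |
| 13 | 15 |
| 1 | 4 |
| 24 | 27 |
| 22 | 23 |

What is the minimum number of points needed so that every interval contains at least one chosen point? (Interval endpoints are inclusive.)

Sort by right endpoint; whenever an interval is uncovered, place a point at its right end.
Sorted: [2,3] [1,4] [4,6] [7,12] [13,15] [14,17] [16,18] [22,23] [24,27]
{[2,3],[1,4]} hit by 3; {[4,6]} hit by 6; {[7,12]} hit by 12; {[13,15],[14,17]} hit by 15; {[16,18]} hit by 18; {[22,23]} hit by 23; {[24,27]} hit by 27.
Points: 3, 6, 12, 15, 18, 23, 27 (7 total).

7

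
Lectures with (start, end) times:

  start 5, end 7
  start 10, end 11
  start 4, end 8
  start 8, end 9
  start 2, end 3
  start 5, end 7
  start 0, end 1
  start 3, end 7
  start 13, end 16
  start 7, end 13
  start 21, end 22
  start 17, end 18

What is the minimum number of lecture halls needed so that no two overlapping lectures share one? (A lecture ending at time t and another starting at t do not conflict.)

4

starts: [0, 2, 3, 4, 5, 5, 7, 8, 10, 13, 17, 21]
ends:   [1, 3, 7, 7, 7, 8, 9, 11, 13, 16, 18, 22]
s0→1 e1→0 s2→1 e3→0 s3→1 s4→2 s5→3 s5→4  — peak 4.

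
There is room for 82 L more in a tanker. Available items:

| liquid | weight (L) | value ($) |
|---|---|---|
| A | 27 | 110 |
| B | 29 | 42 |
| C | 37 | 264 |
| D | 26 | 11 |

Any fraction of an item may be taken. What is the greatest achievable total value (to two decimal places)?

Greedy by value/weight ratio, highest first.
Ratios (sorted): C 7.14, A 4.07, B 1.45, D 0.42
take C (37 @ 264); take A (27 @ 110); take 18/29 of B → 26.07. Capacity used 82/82.
Total value = 400.07

400.07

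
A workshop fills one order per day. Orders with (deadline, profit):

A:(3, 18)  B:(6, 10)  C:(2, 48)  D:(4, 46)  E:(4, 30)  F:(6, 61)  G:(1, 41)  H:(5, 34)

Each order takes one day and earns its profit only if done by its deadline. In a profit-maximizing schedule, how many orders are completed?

6

Profit order: F=61 C=48 D=46 G=41 H=34 E=30 A=18 B=10
Assign: F→slot 6, C→slot 2, D→slot 4, G→slot 1, H→slot 5, E→slot 3, A skipped, B skipped.
Slots: [1:G] [2:C] [3:E] [4:D] [5:H] [6:F]
6 of 8 scheduled.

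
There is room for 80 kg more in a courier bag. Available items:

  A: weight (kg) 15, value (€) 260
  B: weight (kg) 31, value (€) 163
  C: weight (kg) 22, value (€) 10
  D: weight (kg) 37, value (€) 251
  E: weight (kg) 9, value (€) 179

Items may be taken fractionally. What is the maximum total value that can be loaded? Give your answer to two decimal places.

789.90

Sort by value per unit weight and fill in that order.
Ratios (sorted): E 19.89, A 17.33, D 6.78, B 5.26, C 0.45
take E (9 @ 179); take A (15 @ 260); take D (37 @ 251); take 19/31 of B → 99.90. Capacity used 80/80.
Total value = 789.90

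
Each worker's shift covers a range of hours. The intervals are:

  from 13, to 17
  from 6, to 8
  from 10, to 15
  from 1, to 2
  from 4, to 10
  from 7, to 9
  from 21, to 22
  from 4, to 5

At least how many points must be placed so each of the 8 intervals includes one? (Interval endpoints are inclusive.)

Sorted: [1,2] [4,5] [6,8] [7,9] [4,10] [10,15] [13,17] [21,22]
{[1,2]} hit by 2; {[4,5]} hit by 5; {[6,8],[7,9],[4,10]} hit by 8; {[10,15],[13,17]} hit by 15; {[21,22]} hit by 22.
Points: 2, 5, 8, 15, 22 (5 total).

5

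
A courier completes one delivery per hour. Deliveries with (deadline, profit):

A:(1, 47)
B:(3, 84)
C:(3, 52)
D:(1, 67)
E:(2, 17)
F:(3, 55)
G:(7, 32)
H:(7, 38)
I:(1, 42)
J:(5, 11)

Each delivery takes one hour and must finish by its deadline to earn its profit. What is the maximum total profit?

287

Take jobs in profit order; each goes to the latest open slot no later than its deadline.
Profit order: B=84 D=67 F=55 C=52 A=47 I=42 H=38 G=32 E=17 J=11
Assign: B→slot 3, D→slot 1, F→slot 2, C skipped, A skipped, I skipped, H→slot 7, G→slot 6, E skipped, J→slot 5.
Slots: [1:D] [2:F] [3:B] [5:J] [6:G] [7:H]
Profit = 67 + 55 + 84 + 11 + 32 + 38 = 287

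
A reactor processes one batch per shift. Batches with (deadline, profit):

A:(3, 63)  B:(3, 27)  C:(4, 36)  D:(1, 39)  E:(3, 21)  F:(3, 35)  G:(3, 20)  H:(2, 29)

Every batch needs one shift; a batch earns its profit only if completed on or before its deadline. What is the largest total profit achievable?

Take jobs in profit order; each goes to the latest open slot no later than its deadline.
By profit: A(d3,63), D(d1,39), C(d4,36), F(d3,35), H(d2,29), B(d3,27), E(d3,21), G(d3,20)
A→slot 3; D→slot 1; C→slot 4; F→slot 2; H skipped; B skipped; E skipped; G skipped.
Profit = 39 + 35 + 63 + 36 = 173

173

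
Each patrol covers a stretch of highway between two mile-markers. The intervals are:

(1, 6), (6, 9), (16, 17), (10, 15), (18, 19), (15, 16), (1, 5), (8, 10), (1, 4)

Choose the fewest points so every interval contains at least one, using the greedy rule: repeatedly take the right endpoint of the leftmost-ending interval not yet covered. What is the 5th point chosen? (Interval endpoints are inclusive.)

19

Process intervals by earliest right end; each time one isn't hit yet, stab at its right endpoint.
Sorted: [1,4] [1,5] [1,6] [6,9] [8,10] [10,15] [15,16] [16,17] [18,19]
{[1,4],[1,5],[1,6]} hit by 4; {[6,9],[8,10]} hit by 9; {[10,15],[15,16]} hit by 15; {[16,17]} hit by 17; {[18,19]} hit by 19.
Points: 4, 9, 15, 17, 19 (5 total).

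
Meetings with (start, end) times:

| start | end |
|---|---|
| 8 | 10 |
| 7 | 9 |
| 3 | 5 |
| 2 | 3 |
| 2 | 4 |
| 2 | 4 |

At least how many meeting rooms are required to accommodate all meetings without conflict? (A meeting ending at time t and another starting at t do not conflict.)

3

starts: [2, 2, 2, 3, 7, 8]
ends:   [3, 4, 4, 5, 9, 10]
s2→1 s2→2 s2→3  — peak 3.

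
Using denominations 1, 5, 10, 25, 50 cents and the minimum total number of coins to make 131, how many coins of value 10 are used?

Greedy: take as many of the largest coin as possible, then repeat with the remainder.
131 = 2×50 + 1×25 + 1×5 + 1×1
Count of 10: 0

0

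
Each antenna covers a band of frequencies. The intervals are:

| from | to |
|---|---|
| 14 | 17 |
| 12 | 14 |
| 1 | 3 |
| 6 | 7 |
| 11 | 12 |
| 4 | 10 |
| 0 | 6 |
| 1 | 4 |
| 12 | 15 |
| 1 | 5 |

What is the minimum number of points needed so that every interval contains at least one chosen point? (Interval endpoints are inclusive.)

4

Sort by right endpoint; whenever an interval is uncovered, place a point at its right end.
Sorted: [1,3] [1,4] [1,5] [0,6] [6,7] [4,10] [11,12] [12,14] [12,15] [14,17]
{[1,3],[1,4],[1,5],[0,6]} hit by 3; {[6,7],[4,10]} hit by 7; {[11,12],[12,14],[12,15]} hit by 12; {[14,17]} hit by 17.
Points: 3, 7, 12, 17 (4 total).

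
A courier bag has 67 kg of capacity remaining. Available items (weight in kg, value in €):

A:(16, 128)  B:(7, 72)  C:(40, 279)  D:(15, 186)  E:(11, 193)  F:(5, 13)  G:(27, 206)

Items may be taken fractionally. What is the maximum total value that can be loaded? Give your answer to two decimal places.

716.33

Greedy by value/weight ratio, highest first.
Ratios (sorted): E 17.55, D 12.40, B 10.29, A 8.00, G 7.63, C 6.97, F 2.60
take E (11 @ 193); take D (15 @ 186); take B (7 @ 72); take A (16 @ 128); take 18/27 of G → 137.33. Capacity used 67/67.
Total value = 716.33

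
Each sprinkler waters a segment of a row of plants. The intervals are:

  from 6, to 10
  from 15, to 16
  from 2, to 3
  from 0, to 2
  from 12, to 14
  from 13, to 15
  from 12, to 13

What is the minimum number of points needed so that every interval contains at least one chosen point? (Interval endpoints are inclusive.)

4

Process intervals by earliest right end; each time one isn't hit yet, stab at its right endpoint.
Sorted: [0,2] [2,3] [6,10] [12,13] [12,14] [13,15] [15,16]
{[0,2],[2,3]} hit by 2; {[6,10]} hit by 10; {[12,13],[12,14],[13,15]} hit by 13; {[15,16]} hit by 16.
Points: 2, 10, 13, 16 (4 total).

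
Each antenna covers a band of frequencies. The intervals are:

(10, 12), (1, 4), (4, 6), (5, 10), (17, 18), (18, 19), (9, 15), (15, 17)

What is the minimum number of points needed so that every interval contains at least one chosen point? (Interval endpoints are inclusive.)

4

By right end: [1,4]  [4,6]  [5,10]  [10,12]  [9,15]  [15,17]  [17,18]  [18,19]
[1,4] uncovered → point at 4; [5,10] uncovered → point at 10; [15,17] uncovered → point at 17; [18,19] uncovered → point at 19.
Points: 4, 10, 17, 19 (4 total).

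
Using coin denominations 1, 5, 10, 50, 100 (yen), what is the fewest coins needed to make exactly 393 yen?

11

Use the largest denomination that fits, subtract, and repeat.
393 − 3×100→93 − 1×50→43 − 4×10→3 − 3×1→0
Total coins = 3 + 1 + 4 + 3 = 11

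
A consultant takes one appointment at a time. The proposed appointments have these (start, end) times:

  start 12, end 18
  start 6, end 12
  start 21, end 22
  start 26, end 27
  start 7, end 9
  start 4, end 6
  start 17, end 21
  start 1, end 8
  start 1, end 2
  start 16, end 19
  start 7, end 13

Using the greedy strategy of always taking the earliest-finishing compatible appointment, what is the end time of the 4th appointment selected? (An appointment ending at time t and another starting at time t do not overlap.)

Greedy by earliest finish: after sorting by end time, pick each interval compatible with the last pick.
By end time: (1,2), (4,6), (1,8), (7,9), (6,12), (7,13), (12,18), (16,19), (17,21), (21,22), (26,27).
Pick (1,2); next start ≥ 2 → (4,6); next start ≥ 6 → (7,9); next start ≥ 9 → (12,18); next start ≥ 18 → (21,22); next start ≥ 22 → (26,27).
Selected: (1,2) (4,6) (7,9) (12,18) (21,22) (26,27)

18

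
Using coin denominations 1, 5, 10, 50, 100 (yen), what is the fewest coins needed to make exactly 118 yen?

6

118 = 1×100 + 1×10 + 1×5 + 3×1
Total coins = 1 + 1 + 1 + 3 = 6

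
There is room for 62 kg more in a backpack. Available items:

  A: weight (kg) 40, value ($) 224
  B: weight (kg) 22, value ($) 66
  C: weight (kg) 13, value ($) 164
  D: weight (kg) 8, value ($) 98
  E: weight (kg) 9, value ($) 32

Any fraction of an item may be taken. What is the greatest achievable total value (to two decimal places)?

Greedy by value/weight ratio, highest first.
Ratios (sorted): C 12.62, D 12.25, A 5.60, E 3.56, B 3.00
take C (13 @ 164); take D (8 @ 98); take A (40 @ 224); take 1/9 of E → 3.56. Capacity used 62/62.
Total value = 489.56

489.56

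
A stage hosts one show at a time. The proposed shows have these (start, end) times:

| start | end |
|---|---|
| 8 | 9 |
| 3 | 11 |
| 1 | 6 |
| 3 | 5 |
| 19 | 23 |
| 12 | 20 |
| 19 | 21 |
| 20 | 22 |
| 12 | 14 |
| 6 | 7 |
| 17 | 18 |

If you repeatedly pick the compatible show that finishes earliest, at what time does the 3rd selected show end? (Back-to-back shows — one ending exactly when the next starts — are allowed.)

Greedy by earliest finish: after sorting by end time, pick each interval compatible with the last pick.
By end time: (3,5), (1,6), (6,7), (8,9), (3,11), (12,14), (17,18), (12,20), (19,21), (20,22), (19,23).
Pick (3,5); next start ≥ 5 → (6,7); next start ≥ 7 → (8,9); next start ≥ 9 → (12,14); next start ≥ 14 → (17,18); next start ≥ 18 → (19,21).
Selected: (3,5) (6,7) (8,9) (12,14) (17,18) (19,21)

9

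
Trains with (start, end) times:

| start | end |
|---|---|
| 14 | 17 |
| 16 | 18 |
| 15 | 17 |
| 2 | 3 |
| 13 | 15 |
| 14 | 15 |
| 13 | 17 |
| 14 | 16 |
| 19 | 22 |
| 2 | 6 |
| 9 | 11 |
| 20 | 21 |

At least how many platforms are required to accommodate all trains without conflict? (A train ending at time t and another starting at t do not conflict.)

5

Count concurrent intervals with a sweep; the peak is the room count.
Events (time:±→running): 2:+→1 2:+→2 3:-→1 6:-→0 9:+→1 11:-→0 13:+→1 13:+→2 14:+→3 14:+→4 14:+→5 … peak 5.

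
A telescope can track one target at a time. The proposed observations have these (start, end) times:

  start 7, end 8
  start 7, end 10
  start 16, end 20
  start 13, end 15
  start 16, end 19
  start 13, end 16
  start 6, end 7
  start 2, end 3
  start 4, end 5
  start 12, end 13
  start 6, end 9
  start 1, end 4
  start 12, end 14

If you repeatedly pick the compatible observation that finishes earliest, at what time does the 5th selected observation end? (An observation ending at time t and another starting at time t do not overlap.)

13

By end time: (2,3), (1,4), (4,5), (6,7), (7,8), (6,9), (7,10), (12,13), (12,14), (13,15), (13,16), (16,19), (16,20).
Pick (2,3); next start ≥ 3 → (4,5); next start ≥ 5 → (6,7); next start ≥ 7 → (7,8); next start ≥ 8 → (12,13); next start ≥ 13 → (13,15); next start ≥ 15 → (16,19).
Selected: (2,3) (4,5) (6,7) (7,8) (12,13) (13,15) (16,19)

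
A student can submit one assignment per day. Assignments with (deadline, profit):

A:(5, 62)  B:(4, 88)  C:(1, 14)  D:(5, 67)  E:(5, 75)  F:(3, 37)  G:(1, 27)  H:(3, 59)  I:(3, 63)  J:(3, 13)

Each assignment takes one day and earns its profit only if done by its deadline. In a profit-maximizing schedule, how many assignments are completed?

By profit: B(d4,88), E(d5,75), D(d5,67), I(d3,63), A(d5,62), H(d3,59), F(d3,37), G(d1,27), C(d1,14), J(d3,13)
B→slot 4; E→slot 5; D→slot 3; I→slot 2; A→slot 1; H skipped; F skipped; G skipped; C skipped; J skipped.
5 of 10 scheduled.

5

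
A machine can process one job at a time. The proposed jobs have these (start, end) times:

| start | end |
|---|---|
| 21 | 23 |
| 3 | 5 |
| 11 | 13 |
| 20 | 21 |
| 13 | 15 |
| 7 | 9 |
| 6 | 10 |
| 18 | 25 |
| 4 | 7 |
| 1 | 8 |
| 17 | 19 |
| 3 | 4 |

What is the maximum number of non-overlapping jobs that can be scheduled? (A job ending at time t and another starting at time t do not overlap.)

8

Sort by end time and greedily take each interval whose start is ≥ the last chosen end.
By end time: (3,4), (3,5), (4,7), (1,8), (7,9), (6,10), (11,13), (13,15), (17,19), (20,21), (21,23), (18,25).
Pick (3,4); next start ≥ 4 → (4,7); next start ≥ 7 → (7,9); next start ≥ 9 → (11,13); next start ≥ 13 → (13,15); next start ≥ 15 → (17,19); next start ≥ 19 → (20,21); next start ≥ 21 → (21,23).
Selected 8 jobs.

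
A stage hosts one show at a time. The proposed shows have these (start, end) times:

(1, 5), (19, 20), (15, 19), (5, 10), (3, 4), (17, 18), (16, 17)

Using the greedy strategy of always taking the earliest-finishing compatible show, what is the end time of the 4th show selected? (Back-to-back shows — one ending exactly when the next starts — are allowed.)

Sort by end time and greedily take each interval whose start is ≥ the last chosen end.
By end time: (3,4), (1,5), (5,10), (16,17), (17,18), (15,19), (19,20).
Pick (3,4); next start ≥ 4 → (5,10); next start ≥ 10 → (16,17); next start ≥ 17 → (17,18); next start ≥ 18 → (19,20).
Selected: (3,4) (5,10) (16,17) (17,18) (19,20)

18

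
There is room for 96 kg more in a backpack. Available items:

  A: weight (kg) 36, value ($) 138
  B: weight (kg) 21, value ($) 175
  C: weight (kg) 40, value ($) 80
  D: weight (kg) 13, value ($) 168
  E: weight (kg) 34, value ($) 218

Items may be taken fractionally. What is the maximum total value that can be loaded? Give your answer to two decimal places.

668.33

Sort by value per unit weight and fill in that order.
Ratios (sorted): D 12.92, B 8.33, E 6.41, A 3.83, C 2.00
take D (13 @ 168); take B (21 @ 175); take E (34 @ 218); take 28/36 of A → 107.33. Capacity used 96/96.
Total value = 668.33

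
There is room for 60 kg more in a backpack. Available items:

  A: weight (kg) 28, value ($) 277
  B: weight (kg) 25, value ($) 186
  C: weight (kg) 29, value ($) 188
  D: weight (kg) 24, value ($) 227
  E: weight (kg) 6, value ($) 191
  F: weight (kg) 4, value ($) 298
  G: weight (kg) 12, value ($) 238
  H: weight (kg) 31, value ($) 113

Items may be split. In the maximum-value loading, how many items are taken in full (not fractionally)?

Greedy by value/weight ratio, highest first.
Ratios (sorted): F 74.50, E 31.83, G 19.83, A 9.89, D 9.46, B 7.44, C 6.48, H 3.65
take F (4 @ 298); take E (6 @ 191); take G (12 @ 238); take A (28 @ 277); take 10/24 of D → 94.58. Capacity used 60/60.
4 item(s) taken whole; one partial (take 10/24 of D).

4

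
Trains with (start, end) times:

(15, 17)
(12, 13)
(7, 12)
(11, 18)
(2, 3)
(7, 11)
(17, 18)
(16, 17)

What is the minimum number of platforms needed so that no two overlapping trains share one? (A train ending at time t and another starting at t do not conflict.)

3

The answer is the maximum number of intervals overlapping at any instant.
starts: [2, 7, 7, 11, 12, 15, 16, 17]
ends:   [3, 11, 12, 13, 17, 17, 18, 18]
s2→1 e3→0 s7→1 s7→2 e11→1 s11→2 e12→1 s12→2 e13→1 s15→2 s16→3  — peak 3.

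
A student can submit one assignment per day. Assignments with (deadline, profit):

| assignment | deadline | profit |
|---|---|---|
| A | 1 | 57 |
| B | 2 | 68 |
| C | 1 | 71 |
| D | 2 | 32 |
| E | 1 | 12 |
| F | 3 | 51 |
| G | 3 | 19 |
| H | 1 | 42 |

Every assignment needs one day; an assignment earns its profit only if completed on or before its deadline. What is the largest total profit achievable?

190

Profit order: C=71 B=68 A=57 F=51 H=42 D=32 G=19 E=12
Assign: C→slot 1, B→slot 2, A skipped, F→slot 3, H skipped, D skipped, G skipped, E skipped.
Slots: [1:C] [2:B] [3:F]
Profit = 71 + 68 + 51 = 190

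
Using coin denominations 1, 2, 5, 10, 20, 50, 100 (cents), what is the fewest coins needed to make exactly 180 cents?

180 − 1×100→80 − 1×50→30 − 1×20→10 − 1×10→0
Total coins = 1 + 1 + 1 + 1 = 4

4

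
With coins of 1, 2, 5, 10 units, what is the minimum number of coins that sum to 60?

Use the largest denomination that fits, subtract, and repeat.
60 − 6×10→0
Total coins = 6 = 6

6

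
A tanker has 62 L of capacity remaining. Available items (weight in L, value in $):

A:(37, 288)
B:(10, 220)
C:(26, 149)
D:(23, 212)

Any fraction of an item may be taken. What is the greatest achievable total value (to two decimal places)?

657.73

Ratios (sorted): B 22.00, D 9.22, A 7.78, C 5.73
take B (10 @ 220); take D (23 @ 212); take 29/37 of A → 225.73. Capacity used 62/62.
Total value = 657.73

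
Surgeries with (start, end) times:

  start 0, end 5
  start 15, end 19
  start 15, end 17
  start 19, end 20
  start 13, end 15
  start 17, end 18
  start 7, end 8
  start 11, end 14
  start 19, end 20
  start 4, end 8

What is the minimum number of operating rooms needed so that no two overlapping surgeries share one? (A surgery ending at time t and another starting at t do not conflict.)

2

starts: [0, 4, 7, 11, 13, 15, 15, 17, 19, 19]
ends:   [5, 8, 8, 14, 15, 17, 18, 19, 20, 20]
s0→1 s4→2  — peak 2.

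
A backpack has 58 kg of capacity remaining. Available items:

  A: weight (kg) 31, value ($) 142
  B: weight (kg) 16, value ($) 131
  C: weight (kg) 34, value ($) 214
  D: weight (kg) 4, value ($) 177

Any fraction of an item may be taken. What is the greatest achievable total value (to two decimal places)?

540.32

Sort by value per unit weight and fill in that order.
Order: D (177/4=44.25) > B (131/16=8.19) > C (214/34=6.29) > A (142/31=4.58)
Fill: take D (4 @ 177) → take B (16 @ 131) → take C (34 @ 214) → take 4/31 of A → 18.32; 58/58 used.
Total value = 540.32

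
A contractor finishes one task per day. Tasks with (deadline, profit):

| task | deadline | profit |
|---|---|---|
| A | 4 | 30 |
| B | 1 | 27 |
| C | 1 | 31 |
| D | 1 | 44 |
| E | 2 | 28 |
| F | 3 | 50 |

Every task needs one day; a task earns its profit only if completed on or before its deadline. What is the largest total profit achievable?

152

By profit: F(d3,50), D(d1,44), C(d1,31), A(d4,30), E(d2,28), B(d1,27)
F→slot 3; D→slot 1; C skipped; A→slot 4; E→slot 2; B skipped.
Profit = 44 + 28 + 50 + 30 = 152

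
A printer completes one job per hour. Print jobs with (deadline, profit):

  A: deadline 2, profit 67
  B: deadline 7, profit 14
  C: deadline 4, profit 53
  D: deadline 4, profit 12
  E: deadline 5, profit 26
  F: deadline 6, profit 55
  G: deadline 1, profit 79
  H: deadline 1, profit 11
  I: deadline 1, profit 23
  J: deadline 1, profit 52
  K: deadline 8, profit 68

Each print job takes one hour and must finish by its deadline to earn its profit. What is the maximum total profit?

Take jobs in profit order; each goes to the latest open slot no later than its deadline.
Profit order: G=79 K=68 A=67 F=55 C=53 J=52 E=26 I=23 B=14 D=12 H=11
Assign: G→slot 1, K→slot 8, A→slot 2, F→slot 6, C→slot 4, J skipped, E→slot 5, I skipped, B→slot 7, D→slot 3, H skipped.
Slots: [1:G] [2:A] [3:D] [4:C] [5:E] [6:F] [7:B] [8:K]
Profit = 79 + 67 + 12 + 53 + 26 + 55 + 14 + 68 = 374

374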